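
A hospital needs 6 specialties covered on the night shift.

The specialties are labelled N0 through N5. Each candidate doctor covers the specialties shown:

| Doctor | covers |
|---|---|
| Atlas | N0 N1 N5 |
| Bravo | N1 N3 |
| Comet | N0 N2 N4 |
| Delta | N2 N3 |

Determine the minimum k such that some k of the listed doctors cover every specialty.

Atlas and Comet and Delta together: Atlas ∪ Comet ∪ Delta = {N0, N1, N2, N3, N4, N5} — every specialty is covered.
Only Comet contains N4, so Comet is forced; the remaining 3 specialties need at least 2 more doctors (each remaining doctor adds at most 2) — so at least 3 doctors are needed, and 3 is optimal.

3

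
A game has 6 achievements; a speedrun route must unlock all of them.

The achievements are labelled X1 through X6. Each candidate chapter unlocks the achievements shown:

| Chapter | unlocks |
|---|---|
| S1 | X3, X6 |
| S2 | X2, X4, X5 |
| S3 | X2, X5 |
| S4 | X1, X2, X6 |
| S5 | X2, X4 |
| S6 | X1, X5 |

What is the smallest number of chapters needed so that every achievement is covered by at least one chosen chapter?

3

Take {S1, S2, S6}. Their union is {X1, X2, X3, X4, X5, X6}, which is all 6 achievements.
Only S1 contains X3, so S1 is forced; the remaining 4 achievements need at least 2 more chapters (each remaining chapter adds at most 3) — so at least 3 chapters are needed, and 3 is optimal.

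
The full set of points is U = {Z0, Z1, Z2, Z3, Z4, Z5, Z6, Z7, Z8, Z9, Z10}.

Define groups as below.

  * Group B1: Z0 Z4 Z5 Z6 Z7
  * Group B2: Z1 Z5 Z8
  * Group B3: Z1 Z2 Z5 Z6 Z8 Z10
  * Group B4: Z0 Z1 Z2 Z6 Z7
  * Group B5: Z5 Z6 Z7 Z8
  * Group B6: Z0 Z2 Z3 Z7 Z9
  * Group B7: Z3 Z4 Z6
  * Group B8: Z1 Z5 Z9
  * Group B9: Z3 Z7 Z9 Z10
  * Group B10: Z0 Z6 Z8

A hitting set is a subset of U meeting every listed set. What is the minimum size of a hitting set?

H = {Z3, Z5, Z6} meets every group (each contains at least one member of H), and |H| = 3.
No choice of 2 points meets every group, so 3 is the minimum.

3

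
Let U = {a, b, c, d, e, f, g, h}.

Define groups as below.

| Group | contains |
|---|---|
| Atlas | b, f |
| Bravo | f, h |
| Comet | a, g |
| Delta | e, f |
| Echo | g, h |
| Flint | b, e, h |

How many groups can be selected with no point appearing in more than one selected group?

2

Comet, Flint are pairwise disjoint (Comet={a,g}; Flint={b,e,h}).
Every remaining group overlaps one of these, and no 3 of the listed groups are pairwise disjoint, so 2 is the maximum.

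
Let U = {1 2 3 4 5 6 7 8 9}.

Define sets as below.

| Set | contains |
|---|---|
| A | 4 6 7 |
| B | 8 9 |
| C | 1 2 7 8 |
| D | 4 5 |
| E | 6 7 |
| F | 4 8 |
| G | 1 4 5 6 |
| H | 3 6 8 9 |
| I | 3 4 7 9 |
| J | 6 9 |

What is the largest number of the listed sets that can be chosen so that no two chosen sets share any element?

3

B, D, E are pairwise disjoint (B={8,9}; D={4,5}; E={6,7}).
Every remaining set overlaps one of these, and no 4 of the listed sets are pairwise disjoint, so 3 is the maximum.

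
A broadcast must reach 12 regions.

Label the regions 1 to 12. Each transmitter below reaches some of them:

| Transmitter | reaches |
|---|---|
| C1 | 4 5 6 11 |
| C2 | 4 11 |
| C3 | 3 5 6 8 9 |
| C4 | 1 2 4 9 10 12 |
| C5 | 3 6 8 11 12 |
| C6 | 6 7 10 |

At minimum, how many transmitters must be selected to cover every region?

4

C3 and C4 and C5 and C6 together: C3 ∪ C4 ∪ C5 ∪ C6 = {1, 2, 3, 4, 5, 6, 7, 8, 9, 10, 11, 12} — every region is covered.
No 3 of the 6 transmitters cover everything (all 20 combinations miss at least one region), so 4 is optimal.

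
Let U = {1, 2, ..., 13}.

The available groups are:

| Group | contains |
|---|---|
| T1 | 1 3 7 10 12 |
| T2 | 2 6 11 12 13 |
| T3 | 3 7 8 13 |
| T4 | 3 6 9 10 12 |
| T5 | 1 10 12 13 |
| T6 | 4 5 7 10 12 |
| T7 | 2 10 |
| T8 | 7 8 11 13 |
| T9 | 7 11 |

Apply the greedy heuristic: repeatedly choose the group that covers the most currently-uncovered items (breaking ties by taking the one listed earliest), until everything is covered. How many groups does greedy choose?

5

Greedy: pick T1 (covers 5 new) → pick T2 (covers 4 new) → pick T6 (covers 2 new) → pick T3 (covers 1 new) → pick T4 (covers 1 new). Total picks: 5.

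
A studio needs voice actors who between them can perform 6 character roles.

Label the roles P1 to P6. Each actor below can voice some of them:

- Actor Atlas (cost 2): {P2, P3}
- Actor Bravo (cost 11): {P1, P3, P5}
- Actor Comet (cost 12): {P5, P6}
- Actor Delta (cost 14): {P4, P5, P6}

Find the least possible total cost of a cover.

Atlas, Bravo, Delta together cover every role (Atlas ∪ Bravo ∪ Delta = {P1, P2, P3, P4, P5, P6}); total cost 2 + 11 + 14 = 27.
No covering selection has total cost below 27.

27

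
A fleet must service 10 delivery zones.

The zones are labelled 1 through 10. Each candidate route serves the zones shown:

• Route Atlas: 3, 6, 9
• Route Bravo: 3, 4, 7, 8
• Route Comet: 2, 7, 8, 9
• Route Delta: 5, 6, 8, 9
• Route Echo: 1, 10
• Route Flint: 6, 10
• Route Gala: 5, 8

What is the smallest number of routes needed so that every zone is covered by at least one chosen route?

4

Take {Bravo, Comet, Delta, Echo}. Their union is {1, 2, 3, 4, 5, 6, 7, 8, 9, 10}, which is all 10 zones.
Only Comet contains 2, so Comet is forced; the remaining 6 zones need at least 3 more routes (each remaining route adds at most 2) — so at least 4 routes are needed, and 4 is optimal.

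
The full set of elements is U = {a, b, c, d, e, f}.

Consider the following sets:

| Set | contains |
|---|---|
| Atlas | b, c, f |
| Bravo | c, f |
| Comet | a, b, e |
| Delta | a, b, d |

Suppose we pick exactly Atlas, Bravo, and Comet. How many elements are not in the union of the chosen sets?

1

Union of Atlas, Bravo, Comet = {a, b, c, e, f}.
Not covered: d — 1 element.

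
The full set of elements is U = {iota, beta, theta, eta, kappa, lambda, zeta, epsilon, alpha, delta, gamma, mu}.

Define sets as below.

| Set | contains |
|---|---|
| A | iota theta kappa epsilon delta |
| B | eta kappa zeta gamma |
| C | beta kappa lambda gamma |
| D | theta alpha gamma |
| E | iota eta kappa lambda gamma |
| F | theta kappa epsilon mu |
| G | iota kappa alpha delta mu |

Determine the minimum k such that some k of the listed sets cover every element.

4

A and B and C and G together: A ∪ B ∪ C ∪ G = {iota, beta, theta, eta, kappa, lambda, zeta, epsilon, alpha, delta, gamma, mu} — every element is covered.
No 3 of the 7 sets cover everything (all 35 combinations miss at least one element), so 4 is optimal.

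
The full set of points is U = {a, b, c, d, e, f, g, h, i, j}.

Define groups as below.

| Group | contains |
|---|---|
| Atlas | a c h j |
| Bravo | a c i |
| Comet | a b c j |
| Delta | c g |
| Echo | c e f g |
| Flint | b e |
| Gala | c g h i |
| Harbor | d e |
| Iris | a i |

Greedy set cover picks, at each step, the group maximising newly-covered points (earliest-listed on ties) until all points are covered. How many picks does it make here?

Greedy: pick Atlas (covers 4 new) → pick Echo (covers 3 new) → pick Bravo (covers 1 new) → pick Comet (covers 1 new) → pick Harbor (covers 1 new). Total picks: 5.
(The true minimum cover uses only 4 groups, so greedy is not optimal here.)

5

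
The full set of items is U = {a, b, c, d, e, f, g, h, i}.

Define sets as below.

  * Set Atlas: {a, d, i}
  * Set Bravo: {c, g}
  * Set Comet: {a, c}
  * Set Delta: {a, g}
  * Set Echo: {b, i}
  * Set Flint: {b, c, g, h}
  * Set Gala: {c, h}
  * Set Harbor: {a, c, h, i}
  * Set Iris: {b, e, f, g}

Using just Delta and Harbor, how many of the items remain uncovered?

Union of Delta, Harbor = {a, c, g, h, i}.
Not covered: b, d, e, f — 4 items.

4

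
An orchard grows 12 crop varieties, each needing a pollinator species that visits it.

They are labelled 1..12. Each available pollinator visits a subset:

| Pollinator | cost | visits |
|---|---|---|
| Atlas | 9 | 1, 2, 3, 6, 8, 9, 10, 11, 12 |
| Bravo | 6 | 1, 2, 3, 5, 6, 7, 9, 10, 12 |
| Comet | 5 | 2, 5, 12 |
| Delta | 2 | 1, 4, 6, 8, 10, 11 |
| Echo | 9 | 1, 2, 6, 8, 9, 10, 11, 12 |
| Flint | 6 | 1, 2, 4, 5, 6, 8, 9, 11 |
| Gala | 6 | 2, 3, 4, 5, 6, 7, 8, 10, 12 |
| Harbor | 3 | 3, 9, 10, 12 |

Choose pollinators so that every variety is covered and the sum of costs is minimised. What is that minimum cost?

8

Bravo, Delta together cover every variety (Bravo ∪ Delta = {1, 2, 3, 4, 5, 6, 7, 8, 9, 10, 11, 12}); total cost 6 + 2 = 8.
No covering selection has total cost below 8.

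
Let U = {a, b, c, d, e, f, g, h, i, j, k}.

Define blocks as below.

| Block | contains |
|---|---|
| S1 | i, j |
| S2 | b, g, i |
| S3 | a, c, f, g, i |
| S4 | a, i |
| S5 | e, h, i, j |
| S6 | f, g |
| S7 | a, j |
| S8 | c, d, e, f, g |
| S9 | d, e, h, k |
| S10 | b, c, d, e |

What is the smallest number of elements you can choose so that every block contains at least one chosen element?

T = {d, f, i, j} meets every block (each contains at least one member of T), and |T| = 4.
No choice of 3 elements meets every block, so 4 is the minimum.

4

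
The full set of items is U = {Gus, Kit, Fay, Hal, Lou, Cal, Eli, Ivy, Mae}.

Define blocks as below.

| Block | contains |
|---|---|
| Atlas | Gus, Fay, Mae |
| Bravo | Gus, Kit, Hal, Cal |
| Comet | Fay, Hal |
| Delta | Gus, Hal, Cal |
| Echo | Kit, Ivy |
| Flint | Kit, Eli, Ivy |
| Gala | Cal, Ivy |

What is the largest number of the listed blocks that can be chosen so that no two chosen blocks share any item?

2

Atlas, Flint are pairwise disjoint (Atlas={Gus,Fay,Mae}; Flint={Kit,Eli,Ivy}).
Every remaining block overlaps one of these, and no 3 of the listed blocks are pairwise disjoint, so 2 is the maximum.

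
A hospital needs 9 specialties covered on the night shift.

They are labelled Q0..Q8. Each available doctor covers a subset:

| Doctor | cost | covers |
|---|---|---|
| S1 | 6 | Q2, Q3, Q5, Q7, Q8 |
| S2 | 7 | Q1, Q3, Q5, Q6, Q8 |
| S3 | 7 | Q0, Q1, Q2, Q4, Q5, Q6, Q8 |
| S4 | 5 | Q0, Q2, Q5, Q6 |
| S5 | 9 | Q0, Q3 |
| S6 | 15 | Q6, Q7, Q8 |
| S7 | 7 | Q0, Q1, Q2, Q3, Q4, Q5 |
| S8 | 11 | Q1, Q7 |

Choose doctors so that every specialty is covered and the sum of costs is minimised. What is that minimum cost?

S1, S3 together cover every specialty (S1 ∪ S3 = {Q0, Q1, Q2, Q3, Q4, Q5, Q6, Q7, Q8}); total cost 6 + 7 = 13.
No covering selection has total cost below 13.

13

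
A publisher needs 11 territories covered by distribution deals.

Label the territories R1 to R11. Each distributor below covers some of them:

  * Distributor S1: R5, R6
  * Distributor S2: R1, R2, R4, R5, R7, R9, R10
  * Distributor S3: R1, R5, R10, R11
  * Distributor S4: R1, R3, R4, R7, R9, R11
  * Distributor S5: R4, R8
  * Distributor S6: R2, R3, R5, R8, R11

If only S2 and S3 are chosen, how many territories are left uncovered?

3

Union of S2, S3 = {R1, R2, R4, R5, R7, R9, R10, R11}.
Not covered: R3, R6, R8 — 3 territories.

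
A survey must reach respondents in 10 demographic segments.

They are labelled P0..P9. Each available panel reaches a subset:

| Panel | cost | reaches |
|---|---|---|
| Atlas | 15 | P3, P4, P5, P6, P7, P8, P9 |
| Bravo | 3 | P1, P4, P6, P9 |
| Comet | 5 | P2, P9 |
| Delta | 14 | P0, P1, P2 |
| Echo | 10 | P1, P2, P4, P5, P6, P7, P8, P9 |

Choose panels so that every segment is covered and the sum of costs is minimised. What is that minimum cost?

Atlas, Delta together cover every segment (Atlas ∪ Delta = {P0, P1, P2, P3, P4, P5, P6, P7, P8, P9}); total cost 15 + 14 = 29.
The greedy pick Bravo, Echo, Delta, Atlas costs 42; no covering selection beats 29.

29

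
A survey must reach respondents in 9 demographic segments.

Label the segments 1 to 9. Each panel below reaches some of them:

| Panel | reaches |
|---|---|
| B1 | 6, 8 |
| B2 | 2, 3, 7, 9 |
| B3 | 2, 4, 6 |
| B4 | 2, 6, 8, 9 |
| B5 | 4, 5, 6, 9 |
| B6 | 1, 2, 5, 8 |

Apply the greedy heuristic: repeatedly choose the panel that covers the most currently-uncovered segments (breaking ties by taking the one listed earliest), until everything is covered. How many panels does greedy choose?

Greedy: pick B2 (covers 4 new) → pick B5 (covers 3 new) → pick B6 (covers 2 new). Total picks: 3.

3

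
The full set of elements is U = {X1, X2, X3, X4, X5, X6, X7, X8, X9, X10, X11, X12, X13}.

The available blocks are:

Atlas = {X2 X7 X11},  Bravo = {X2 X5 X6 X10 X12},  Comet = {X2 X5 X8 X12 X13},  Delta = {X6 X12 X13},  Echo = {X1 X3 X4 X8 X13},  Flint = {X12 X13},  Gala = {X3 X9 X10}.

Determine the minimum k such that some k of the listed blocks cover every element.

4

Atlas, Bravo, Echo, and Gala cover everything between them: the union {X1, X2, X3, X4, X5, X6, X7, X8, X9, X10, X11, X12, X13} is all of U.
No 3 of the 7 blocks cover everything (all 35 combinations miss at least one element), so 4 is optimal.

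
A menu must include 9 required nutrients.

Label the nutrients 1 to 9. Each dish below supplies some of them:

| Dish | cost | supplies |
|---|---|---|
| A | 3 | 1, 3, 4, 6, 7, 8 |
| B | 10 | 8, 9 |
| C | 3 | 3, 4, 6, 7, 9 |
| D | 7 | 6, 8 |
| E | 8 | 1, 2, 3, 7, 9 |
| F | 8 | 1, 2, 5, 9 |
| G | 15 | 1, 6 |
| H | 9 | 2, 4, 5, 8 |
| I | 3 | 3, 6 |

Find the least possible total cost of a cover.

11

A, F together cover every nutrient (A ∪ F = {1, 2, 3, 4, 5, 6, 7, 8, 9}); total cost 3 + 8 = 11.
No covering selection has total cost below 11.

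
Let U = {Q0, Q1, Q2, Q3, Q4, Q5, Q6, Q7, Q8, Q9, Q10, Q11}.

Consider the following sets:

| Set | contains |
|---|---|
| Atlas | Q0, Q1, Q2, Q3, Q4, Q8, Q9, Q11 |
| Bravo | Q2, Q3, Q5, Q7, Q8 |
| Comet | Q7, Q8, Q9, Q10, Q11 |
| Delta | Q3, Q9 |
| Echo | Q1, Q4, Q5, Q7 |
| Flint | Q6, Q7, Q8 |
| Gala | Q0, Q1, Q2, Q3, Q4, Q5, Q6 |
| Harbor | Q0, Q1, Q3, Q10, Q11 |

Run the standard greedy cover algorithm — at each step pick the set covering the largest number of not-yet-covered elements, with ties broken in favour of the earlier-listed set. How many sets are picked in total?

4

Greedy: pick Atlas (covers 8 new) → pick Bravo (covers 2 new) → pick Comet (covers 1 new) → pick Flint (covers 1 new). Total picks: 4.
(The true minimum cover uses only 2 sets, so greedy is not optimal here.)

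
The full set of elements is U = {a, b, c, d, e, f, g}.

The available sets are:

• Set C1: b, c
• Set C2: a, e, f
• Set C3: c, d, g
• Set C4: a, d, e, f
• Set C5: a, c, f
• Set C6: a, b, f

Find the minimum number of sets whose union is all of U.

3

C3, C4, and C6 cover everything between them: the union {a, b, c, d, e, f, g} is all of U.
Only C3 contains g, so C3 is forced; the remaining 4 elements need at least 2 more sets (each remaining set adds at most 3) — so at least 3 sets are needed, and 3 is optimal.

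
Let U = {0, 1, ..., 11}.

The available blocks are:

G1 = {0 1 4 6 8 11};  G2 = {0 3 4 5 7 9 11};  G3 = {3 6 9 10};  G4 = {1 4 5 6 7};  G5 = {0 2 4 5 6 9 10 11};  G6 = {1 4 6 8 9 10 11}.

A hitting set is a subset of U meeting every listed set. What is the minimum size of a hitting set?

H = {4, 9} meets every block (each contains at least one member of H), and |H| = 2.
No single point lies in every block, so at least 2 are needed and 2 is optimal.

2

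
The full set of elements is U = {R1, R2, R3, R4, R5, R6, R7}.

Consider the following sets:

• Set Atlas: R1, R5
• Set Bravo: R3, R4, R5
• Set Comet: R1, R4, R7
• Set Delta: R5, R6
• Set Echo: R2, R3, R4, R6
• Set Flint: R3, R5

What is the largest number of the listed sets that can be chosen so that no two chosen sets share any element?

Atlas, Echo are pairwise disjoint (Atlas={R1,R5}; Echo={R2,R3,R4,R6}).
Every remaining set overlaps one of these, and no 3 of the listed sets are pairwise disjoint, so 2 is the maximum.

2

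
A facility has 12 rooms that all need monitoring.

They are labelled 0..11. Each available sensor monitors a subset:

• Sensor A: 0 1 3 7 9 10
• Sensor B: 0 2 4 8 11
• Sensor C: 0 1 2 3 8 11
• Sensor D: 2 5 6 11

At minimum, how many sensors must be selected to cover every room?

3

A and B and D together: A ∪ B ∪ D = {0, 1, 2, 3, 4, 5, 6, 7, 8, 9, 10, 11} — every room is covered.
Only B contains 4, so B is forced; the remaining 7 rooms need at least 2 more sensors (each remaining sensor adds at most 5) — so at least 3 sensors are needed, and 3 is optimal.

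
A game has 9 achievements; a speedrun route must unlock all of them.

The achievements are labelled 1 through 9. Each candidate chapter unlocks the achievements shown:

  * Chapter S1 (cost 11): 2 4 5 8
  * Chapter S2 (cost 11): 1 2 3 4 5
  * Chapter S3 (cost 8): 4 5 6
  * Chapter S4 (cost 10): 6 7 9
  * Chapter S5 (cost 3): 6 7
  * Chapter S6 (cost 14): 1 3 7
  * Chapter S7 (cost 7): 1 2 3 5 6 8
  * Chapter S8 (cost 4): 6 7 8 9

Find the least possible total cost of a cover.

15

S2, S8 together cover every achievement (S2 ∪ S8 = {1, 2, 3, 4, 5, 6, 7, 8, 9}); total cost 11 + 4 = 15.
The greedy pick S8, S7, S3 costs 19; no covering selection beats 15.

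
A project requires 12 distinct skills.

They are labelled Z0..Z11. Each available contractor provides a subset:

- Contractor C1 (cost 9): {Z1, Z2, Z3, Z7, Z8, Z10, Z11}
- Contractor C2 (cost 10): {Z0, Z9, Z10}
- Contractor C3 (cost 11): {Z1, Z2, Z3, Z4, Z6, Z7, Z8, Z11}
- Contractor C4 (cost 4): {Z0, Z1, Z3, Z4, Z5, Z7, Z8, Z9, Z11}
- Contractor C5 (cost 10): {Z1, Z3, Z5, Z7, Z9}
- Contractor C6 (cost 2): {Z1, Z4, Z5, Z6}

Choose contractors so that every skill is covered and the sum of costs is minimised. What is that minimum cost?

C1, C4, C6 together cover every skill (C1 ∪ C4 ∪ C6 = {Z0, Z1, Z2, Z3, Z4, Z5, Z6, Z7, Z8, Z9, Z10, Z11}); total cost 9 + 4 + 2 = 15.
No covering selection has total cost below 15.

15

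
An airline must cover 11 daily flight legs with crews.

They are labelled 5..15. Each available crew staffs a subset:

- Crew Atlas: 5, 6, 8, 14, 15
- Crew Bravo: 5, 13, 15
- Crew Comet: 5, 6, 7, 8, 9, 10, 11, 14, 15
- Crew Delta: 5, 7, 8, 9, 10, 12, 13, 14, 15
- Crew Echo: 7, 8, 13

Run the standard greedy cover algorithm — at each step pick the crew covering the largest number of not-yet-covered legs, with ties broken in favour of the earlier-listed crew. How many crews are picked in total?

2

Greedy: pick Comet (covers 9 new) → pick Delta (covers 2 new). Total picks: 2.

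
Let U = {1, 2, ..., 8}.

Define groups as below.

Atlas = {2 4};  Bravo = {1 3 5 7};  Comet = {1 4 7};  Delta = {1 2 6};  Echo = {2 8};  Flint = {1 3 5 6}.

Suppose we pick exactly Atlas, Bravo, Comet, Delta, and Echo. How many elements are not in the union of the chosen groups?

Union of Atlas, Bravo, Comet, Delta, Echo = {1, 2, 3, 4, 5, 6, 7, 8} — that's every element, so 0 are uncovered.

0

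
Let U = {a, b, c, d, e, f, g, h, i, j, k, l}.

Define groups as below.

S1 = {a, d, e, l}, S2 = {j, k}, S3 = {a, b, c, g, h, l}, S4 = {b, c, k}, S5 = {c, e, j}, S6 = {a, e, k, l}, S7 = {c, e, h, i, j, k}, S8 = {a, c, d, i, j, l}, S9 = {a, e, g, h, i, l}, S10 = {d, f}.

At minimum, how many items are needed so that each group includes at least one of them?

Take T = {b, e, f, j}. Each listed group contains at least one of these, so T is a hitting set of size 4.
No choice of 3 items meets every group, so 4 is the minimum.

4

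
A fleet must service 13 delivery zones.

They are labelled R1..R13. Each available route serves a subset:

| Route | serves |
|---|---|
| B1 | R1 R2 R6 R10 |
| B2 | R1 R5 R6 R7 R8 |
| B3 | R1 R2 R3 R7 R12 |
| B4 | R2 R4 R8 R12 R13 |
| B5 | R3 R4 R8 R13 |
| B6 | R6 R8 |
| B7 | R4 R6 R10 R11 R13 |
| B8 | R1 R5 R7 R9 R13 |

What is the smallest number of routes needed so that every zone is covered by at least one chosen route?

B3 and B5 and B7 and B8 together: B3 ∪ B5 ∪ B7 ∪ B8 = {R1, R2, R3, R4, R5, R6, R7, R8, R9, R10, R11, R12, R13} — every zone is covered.
No 3 of the 8 routes cover everything (all 56 combinations miss at least one zone), so 4 is optimal.

4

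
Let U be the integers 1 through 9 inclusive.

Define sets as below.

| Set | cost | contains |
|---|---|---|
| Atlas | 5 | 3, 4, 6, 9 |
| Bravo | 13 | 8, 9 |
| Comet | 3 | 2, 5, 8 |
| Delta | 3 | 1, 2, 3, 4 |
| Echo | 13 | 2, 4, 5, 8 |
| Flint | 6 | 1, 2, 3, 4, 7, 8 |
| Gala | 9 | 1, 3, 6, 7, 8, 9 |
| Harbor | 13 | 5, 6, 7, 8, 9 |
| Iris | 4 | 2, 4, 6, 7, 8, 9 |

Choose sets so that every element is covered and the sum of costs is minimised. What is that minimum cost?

10

Comet, Delta, Iris together cover every element (Comet ∪ Delta ∪ Iris = {1, 2, 3, 4, 5, 6, 7, 8, 9}); total cost 3 + 3 + 4 = 10.
No covering selection has total cost below 10.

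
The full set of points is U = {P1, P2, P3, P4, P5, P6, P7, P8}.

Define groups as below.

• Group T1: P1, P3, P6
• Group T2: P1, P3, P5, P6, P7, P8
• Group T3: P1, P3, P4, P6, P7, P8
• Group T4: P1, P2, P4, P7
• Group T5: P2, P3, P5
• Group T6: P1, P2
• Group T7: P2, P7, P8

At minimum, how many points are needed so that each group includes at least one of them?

The 2 points {P1, P2} hit every group.
The groups T1, T7 are pairwise disjoint, so any hitting set needs a separate point for each — at least 2. Hence 2 is optimal.

2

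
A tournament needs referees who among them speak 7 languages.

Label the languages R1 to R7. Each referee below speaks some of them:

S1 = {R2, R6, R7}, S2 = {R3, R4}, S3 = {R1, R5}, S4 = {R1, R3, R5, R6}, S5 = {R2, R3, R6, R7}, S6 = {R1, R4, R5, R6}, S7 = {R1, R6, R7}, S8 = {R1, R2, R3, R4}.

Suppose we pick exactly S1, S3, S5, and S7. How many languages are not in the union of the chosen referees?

1

Union of S1, S3, S5, S7 = {R1, R2, R3, R5, R6, R7}.
Not covered: R4 — 1 language.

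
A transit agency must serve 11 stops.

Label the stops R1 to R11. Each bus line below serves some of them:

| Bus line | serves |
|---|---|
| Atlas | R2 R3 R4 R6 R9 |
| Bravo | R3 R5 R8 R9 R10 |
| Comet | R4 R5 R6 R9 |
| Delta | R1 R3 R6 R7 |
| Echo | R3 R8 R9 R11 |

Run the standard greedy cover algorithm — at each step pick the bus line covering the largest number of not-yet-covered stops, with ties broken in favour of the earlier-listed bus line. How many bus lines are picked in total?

4

Greedy: pick Atlas (covers 5 new) → pick Bravo (covers 3 new) → pick Delta (covers 2 new) → pick Echo (covers 1 new). Total picks: 4.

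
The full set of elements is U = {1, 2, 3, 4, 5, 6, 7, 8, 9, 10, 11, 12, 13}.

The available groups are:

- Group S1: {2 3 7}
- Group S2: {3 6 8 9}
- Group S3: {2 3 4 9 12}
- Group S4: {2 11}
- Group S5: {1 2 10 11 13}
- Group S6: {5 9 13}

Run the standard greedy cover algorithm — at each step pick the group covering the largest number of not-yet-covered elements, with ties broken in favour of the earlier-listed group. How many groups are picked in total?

5

Greedy: pick S3 (covers 5 new) → pick S5 (covers 4 new) → pick S2 (covers 2 new) → pick S1 (covers 1 new) → pick S6 (covers 1 new). Total picks: 5.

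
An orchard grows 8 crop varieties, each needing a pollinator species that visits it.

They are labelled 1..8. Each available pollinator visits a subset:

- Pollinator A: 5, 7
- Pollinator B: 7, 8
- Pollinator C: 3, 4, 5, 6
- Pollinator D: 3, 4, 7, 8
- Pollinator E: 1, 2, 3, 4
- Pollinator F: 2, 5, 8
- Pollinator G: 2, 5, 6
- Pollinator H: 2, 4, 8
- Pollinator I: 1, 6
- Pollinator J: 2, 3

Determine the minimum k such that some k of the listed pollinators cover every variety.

3

B and E and G together: B ∪ E ∪ G = {1, 2, 3, 4, 5, 6, 7, 8} — every variety is covered.
No 2 of the 10 pollinators cover everything (all 45 combinations miss at least one variety), so 3 is optimal.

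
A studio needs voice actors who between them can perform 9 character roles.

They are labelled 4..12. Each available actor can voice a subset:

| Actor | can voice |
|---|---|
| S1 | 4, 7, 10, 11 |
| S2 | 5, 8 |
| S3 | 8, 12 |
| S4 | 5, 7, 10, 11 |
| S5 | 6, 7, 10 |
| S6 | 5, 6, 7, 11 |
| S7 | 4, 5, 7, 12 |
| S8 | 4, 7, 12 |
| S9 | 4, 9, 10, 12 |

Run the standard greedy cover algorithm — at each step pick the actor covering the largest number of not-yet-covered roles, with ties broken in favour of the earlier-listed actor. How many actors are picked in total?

4

Greedy: pick S1 (covers 4 new) → pick S2 (covers 2 new) → pick S9 (covers 2 new) → pick S5 (covers 1 new). Total picks: 4.
(The true minimum cover uses only 3 actors, so greedy is not optimal here.)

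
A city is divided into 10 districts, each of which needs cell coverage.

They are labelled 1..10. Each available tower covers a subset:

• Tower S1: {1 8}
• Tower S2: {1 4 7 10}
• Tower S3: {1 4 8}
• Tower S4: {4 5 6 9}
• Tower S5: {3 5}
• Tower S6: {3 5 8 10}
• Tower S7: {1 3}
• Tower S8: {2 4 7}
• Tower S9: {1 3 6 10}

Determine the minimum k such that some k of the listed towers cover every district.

Take {S3, S4, S8, S9}. Their union is {1, 2, 3, 4, 5, 6, 7, 8, 9, 10}, which is all 10 districts.
No 3 of the 9 towers cover everything (all 84 combinations miss at least one district), so 4 is optimal.

4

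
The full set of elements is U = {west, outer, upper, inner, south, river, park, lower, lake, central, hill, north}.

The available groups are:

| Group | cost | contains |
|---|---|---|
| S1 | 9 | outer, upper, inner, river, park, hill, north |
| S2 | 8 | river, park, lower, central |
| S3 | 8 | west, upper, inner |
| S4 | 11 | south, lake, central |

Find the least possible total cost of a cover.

S1, S2, S3, S4 together cover every element (S1 ∪ S2 ∪ S3 ∪ S4 = {west, outer, upper, inner, south, river, park, lower, lake, central, hill, north}); total cost 9 + 8 + 8 + 11 = 36.
No covering selection has total cost below 36.

36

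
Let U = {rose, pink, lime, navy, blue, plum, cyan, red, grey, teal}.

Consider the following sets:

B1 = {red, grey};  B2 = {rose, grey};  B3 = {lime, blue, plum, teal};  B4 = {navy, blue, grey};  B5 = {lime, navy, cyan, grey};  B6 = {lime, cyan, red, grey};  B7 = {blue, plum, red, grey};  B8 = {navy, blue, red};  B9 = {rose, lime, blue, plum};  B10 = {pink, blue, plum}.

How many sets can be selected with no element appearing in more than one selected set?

2

B2, B3 are pairwise disjoint (B2={rose,grey}; B3={lime,blue,plum,teal}).
Every remaining set overlaps one of these, and no 3 of the listed sets are pairwise disjoint, so 2 is the maximum.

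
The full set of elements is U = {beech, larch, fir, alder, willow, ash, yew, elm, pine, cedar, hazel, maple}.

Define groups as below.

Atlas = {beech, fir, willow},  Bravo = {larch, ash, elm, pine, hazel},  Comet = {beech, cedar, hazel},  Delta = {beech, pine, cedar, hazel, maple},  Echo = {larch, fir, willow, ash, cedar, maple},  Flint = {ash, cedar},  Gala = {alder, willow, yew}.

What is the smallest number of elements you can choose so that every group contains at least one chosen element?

3

Take H = {willow, ash, hazel}. Each listed group contains at least one of these, so H is a hitting set of size 3.
No choice of 2 elements meets every group, so 3 is the minimum.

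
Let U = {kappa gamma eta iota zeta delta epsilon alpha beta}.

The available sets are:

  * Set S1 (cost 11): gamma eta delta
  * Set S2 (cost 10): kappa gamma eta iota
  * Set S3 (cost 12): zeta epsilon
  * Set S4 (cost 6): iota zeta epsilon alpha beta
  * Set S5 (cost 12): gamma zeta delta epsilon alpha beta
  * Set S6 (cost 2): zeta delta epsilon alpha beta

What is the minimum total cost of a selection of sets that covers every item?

S2, S6 together cover every item (S2 ∪ S6 = {kappa, gamma, eta, iota, zeta, delta, epsilon, alpha, beta}); total cost 10 + 2 = 12.
No covering selection has total cost below 12.

12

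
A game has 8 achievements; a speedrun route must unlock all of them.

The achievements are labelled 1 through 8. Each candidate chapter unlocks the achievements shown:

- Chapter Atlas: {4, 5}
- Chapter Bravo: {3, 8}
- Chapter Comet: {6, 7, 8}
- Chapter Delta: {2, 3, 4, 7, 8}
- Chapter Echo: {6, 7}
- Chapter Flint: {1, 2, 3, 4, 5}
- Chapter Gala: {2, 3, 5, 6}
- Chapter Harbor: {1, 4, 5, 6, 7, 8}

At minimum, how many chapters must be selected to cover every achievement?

2

Take {Flint, Harbor}. Their union is {1, 2, 3, 4, 5, 6, 7, 8}, which is all 8 achievements.
No single chapter has all 8 achievements (the largest, Harbor, has 6), so 2 is optimal.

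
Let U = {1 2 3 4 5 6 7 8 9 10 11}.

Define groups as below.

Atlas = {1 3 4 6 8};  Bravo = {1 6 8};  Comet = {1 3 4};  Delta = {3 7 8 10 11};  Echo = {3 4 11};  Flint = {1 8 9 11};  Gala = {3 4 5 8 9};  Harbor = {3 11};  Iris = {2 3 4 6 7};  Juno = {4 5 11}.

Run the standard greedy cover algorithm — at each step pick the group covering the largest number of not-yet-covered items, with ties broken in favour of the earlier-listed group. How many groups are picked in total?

4

Greedy: pick Atlas (covers 5 new) → pick Delta (covers 3 new) → pick Gala (covers 2 new) → pick Iris (covers 1 new). Total picks: 4.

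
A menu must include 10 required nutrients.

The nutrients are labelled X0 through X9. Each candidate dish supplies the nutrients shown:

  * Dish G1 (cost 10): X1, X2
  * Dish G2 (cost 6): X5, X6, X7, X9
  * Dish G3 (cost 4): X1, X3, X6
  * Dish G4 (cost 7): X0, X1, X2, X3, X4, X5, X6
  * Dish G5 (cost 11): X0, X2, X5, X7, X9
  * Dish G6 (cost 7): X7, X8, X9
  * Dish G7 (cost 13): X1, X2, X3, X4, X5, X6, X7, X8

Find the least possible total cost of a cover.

G4, G6 together cover every nutrient (G4 ∪ G6 = {X0, X1, X2, X3, X4, X5, X6, X7, X8, X9}); total cost 7 + 7 = 14.
No covering selection has total cost below 14.

14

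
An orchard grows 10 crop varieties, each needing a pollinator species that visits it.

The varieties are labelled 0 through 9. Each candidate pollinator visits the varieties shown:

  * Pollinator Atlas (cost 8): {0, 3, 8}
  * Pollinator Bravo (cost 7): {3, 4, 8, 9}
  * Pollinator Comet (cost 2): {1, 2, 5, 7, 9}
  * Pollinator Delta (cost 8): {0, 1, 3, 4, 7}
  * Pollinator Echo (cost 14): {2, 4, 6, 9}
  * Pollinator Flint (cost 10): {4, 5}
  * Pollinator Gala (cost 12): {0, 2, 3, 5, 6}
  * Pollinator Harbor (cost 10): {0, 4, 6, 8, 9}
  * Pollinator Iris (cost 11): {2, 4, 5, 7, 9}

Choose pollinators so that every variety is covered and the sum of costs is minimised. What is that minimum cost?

19

Bravo, Comet, Harbor together cover every variety (Bravo ∪ Comet ∪ Harbor = {0, 1, 2, 3, 4, 5, 6, 7, 8, 9}); total cost 7 + 2 + 10 = 19.
No covering selection has total cost below 19.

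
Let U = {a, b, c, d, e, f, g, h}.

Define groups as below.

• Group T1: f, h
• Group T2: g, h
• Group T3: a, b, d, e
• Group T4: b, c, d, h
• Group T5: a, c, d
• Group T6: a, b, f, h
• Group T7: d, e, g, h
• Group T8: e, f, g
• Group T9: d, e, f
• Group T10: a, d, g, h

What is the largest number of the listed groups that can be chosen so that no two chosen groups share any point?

2

T2, T5 are pairwise disjoint (T2={g,h}; T5={a,c,d}).
Every remaining group overlaps one of these, and no 3 of the listed groups are pairwise disjoint, so 2 is the maximum.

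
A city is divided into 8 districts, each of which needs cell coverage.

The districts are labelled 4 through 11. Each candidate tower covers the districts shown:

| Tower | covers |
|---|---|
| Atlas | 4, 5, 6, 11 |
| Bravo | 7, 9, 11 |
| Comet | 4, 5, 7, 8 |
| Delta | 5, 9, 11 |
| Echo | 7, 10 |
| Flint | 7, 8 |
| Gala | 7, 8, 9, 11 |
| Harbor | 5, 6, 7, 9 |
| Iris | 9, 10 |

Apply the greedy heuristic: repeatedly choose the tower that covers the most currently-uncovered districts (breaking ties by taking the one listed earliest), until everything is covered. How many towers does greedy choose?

Greedy: pick Atlas (covers 4 new) → pick Gala (covers 3 new) → pick Echo (covers 1 new). Total picks: 3.

3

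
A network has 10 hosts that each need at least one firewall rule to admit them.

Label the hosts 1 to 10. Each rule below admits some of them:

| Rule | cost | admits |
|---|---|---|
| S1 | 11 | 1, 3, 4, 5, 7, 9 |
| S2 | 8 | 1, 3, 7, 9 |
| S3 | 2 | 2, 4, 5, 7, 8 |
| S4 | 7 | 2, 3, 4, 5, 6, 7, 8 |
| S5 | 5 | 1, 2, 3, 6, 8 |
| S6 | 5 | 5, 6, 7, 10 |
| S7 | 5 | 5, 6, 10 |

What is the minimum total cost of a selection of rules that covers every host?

S2, S3, S6 together cover every host (S2 ∪ S3 ∪ S6 = {1, 2, 3, 4, 5, 6, 7, 8, 9, 10}); total cost 8 + 2 + 5 = 15.
The greedy pick S3, S5, S6, S2 costs 20; no covering selection beats 15.

15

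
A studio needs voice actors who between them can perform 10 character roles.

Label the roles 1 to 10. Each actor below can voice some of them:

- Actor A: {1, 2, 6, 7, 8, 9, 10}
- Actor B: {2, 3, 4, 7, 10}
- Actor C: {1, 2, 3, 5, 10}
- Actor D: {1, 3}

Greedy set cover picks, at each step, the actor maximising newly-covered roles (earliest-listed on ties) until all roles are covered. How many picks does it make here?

3

Greedy: pick A (covers 7 new) → pick B (covers 2 new) → pick C (covers 1 new). Total picks: 3.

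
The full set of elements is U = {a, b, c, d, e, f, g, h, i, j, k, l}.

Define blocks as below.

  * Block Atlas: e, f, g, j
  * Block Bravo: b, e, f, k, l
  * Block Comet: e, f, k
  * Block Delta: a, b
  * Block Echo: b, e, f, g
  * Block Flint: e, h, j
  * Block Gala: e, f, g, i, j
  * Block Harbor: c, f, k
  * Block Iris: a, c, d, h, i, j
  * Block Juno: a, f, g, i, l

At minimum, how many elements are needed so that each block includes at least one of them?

3

T = {a, f, h} meets every block (each contains at least one member of T), and |T| = 3.
The blocks Delta, Flint, Harbor are pairwise disjoint, so any hitting set needs a separate element for each — at least 3. Hence 3 is optimal.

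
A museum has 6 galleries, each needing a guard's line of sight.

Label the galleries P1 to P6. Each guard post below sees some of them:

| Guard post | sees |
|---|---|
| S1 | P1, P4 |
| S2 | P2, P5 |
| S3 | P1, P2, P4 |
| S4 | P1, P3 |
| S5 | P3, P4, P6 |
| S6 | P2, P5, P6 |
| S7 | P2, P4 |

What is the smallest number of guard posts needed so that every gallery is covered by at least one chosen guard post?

3

Take {S3, S5, S6}. Their union is {P1, P2, P3, P4, P5, P6}, which is all 6 galleries.
No 2 of the 7 guard posts cover everything (all 21 combinations miss at least one gallery), so 3 is optimal.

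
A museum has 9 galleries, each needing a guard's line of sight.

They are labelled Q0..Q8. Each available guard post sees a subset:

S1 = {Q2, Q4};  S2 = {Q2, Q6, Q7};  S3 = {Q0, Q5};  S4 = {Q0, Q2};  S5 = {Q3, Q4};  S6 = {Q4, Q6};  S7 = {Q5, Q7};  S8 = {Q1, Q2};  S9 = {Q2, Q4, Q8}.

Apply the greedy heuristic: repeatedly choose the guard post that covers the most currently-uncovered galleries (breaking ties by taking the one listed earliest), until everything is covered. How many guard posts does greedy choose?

Greedy: pick S2 (covers 3 new) → pick S3 (covers 2 new) → pick S5 (covers 2 new) → pick S8 (covers 1 new) → pick S9 (covers 1 new). Total picks: 5.

5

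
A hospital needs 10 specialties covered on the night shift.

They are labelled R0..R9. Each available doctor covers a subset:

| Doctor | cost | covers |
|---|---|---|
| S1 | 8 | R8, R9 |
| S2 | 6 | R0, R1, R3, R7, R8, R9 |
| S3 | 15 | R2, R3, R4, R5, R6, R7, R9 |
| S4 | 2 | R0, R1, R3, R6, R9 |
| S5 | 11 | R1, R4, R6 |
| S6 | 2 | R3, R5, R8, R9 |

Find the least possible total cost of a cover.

S3, S4, S6 together cover every specialty (S3 ∪ S4 ∪ S6 = {R0, R1, R2, R3, R4, R5, R6, R7, R8, R9}); total cost 15 + 2 + 2 = 19.
No covering selection has total cost below 19.

19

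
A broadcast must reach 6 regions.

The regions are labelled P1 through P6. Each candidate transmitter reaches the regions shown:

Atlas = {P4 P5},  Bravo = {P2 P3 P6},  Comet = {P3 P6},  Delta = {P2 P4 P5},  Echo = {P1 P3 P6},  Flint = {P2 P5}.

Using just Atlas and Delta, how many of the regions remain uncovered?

3

Union of Atlas, Delta = {P2, P4, P5}.
Not covered: P1, P3, P6 — 3 regions.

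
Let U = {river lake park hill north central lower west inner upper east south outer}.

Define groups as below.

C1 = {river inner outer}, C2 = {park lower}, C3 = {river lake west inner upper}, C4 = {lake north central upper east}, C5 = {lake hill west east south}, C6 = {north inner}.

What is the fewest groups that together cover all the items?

4

Take {C1, C2, C4, C5}. Their union is {river, lake, park, hill, north, central, lower, west, inner, upper, east, south, outer}, which is all 13 items.
Only C2 contains park, so C2 is forced; the remaining 11 items need at least 3 more groups (each remaining group adds at most 5) — so at least 4 groups are needed, and 4 is optimal.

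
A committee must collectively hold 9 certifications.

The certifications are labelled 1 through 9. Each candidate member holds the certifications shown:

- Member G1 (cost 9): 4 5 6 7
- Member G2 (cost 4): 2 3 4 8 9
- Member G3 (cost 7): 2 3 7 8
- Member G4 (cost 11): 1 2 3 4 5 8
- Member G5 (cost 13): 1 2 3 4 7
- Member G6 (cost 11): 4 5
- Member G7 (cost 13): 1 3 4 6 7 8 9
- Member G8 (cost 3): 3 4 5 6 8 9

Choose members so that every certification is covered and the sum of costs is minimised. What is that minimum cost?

G5, G8 together cover every certification (G5 ∪ G8 = {1, 2, 3, 4, 5, 6, 7, 8, 9}); total cost 13 + 3 = 16.
The greedy pick G8, G3, G4 costs 21; no covering selection beats 16.

16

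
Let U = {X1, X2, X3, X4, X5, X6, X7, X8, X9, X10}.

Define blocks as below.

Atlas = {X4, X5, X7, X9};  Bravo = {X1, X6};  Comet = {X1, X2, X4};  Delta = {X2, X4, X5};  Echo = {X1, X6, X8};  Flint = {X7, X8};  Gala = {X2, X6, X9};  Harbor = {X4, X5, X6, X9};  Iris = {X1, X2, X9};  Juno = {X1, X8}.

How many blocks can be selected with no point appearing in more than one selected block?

Bravo, Delta, Flint are pairwise disjoint (Bravo={X1,X6}; Delta={X2,X4,X5}; Flint={X7,X8}).
Every remaining block overlaps one of these, and no 4 of the listed blocks are pairwise disjoint, so 3 is the maximum.

3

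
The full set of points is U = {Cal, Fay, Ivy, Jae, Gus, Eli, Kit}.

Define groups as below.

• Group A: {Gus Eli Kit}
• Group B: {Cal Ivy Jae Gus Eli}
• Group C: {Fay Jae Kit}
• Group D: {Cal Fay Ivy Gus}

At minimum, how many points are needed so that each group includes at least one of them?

H = {Fay, Gus} meets every group (each contains at least one member of H), and |H| = 2.
No single point lies in every group, so at least 2 are needed and 2 is optimal.

2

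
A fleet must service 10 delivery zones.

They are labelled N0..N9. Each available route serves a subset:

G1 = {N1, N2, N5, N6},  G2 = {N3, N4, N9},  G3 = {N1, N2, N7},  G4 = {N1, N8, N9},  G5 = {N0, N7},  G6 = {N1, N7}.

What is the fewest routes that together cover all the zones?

G1 and G2 and G4 and G5 together: G1 ∪ G2 ∪ G4 ∪ G5 = {N0, N1, N2, N3, N4, N5, N6, N7, N8, N9} — every zone is covered.
Only G4 contains N8, so G4 is forced; the remaining 7 zones need at least 3 more routes (each remaining route adds at most 3) — so at least 4 routes are needed, and 4 is optimal.

4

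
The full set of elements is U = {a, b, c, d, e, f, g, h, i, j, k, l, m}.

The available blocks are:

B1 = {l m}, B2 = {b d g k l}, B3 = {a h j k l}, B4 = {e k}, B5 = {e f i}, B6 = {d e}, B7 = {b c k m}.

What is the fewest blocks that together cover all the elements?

4

Take {B2, B3, B5, B7}. Their union is {a, b, c, d, e, f, g, h, i, j, k, l, m}, which is all 13 elements.
Only B3 contains a, so B3 is forced; the remaining 8 elements need at least 3 more blocks (each remaining block adds at most 3) — so at least 4 blocks are needed, and 4 is optimal.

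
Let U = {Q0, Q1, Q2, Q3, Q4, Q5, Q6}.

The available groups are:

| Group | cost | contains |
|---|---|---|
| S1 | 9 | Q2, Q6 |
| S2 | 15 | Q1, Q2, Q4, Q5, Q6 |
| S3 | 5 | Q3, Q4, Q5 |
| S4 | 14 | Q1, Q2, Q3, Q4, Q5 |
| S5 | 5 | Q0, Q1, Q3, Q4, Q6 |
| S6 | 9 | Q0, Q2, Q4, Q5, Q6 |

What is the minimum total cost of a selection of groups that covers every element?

S5, S6 together cover every element (S5 ∪ S6 = {Q0, Q1, Q2, Q3, Q4, Q5, Q6}); total cost 5 + 9 = 14.
No covering selection has total cost below 14.

14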